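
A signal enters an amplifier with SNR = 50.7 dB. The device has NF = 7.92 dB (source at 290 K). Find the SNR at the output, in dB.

42.78 dB

By definition F = SNR_in/SNR_out, so in dB: SNR_out = SNR_in − NF
SNR_out = 50.7 − 7.92 = 42.78 dB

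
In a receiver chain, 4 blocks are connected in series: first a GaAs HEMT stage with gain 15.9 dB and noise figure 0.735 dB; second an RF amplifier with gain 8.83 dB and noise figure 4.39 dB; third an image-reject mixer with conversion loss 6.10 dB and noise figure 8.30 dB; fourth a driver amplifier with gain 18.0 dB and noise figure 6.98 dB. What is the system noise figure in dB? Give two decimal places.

Convert to linear (a loss of L dB is a gain of −L dB): F_i = 10^(NF_i/10), G_i = 10^(G_i,dB/10)
  Stage 1: F_1 = 10^(0.735/10) = 1.184, G_1 = 10^(15.9/10) = 38.90
  Stage 2: F_2 = 10^(4.39/10) = 2.748, G_2 = 10^(8.83/10) = 7.638
  Stage 3: F_3 = 10^(8.30/10) = 6.761, G_3 = 10^(−6.10/10) = 0.2455
  Stage 4: F_4 = 10^(6.98/10) = 4.989, G_4 = 10^(18.0/10) = 63.10
Friis cascade:
  F = 1.184 + (2.748 − 1)/38.90 + (6.761 − 1)/297.2 + (4.989 − 1)/72.95 = 1.303
NF = 10 log₁₀(1.303) = 1.15 dB

1.15 dB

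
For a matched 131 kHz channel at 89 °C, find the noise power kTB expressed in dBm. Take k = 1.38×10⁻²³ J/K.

−121.8 dBm

T = 89 °C + 273.15 = 362.15 K
P_n = kTB = 1.38×10⁻²³ × 362.15 × 1.31×10⁵ = 6.55×10⁻¹⁶ W
In dBm: 10 log₁₀(6.55×10⁻¹⁶ / 10⁻³) = −121.8 dBm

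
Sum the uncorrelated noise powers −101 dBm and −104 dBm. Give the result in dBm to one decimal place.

Convert to linear, add, convert back:
P₁ = 7.94×10⁻¹⁴ W, P₂ = 3.98×10⁻¹⁴ W
P_tot = 1.19×10⁻¹³ W → 10 log₁₀(P_tot / 10⁻³) = −99.2 dBm

−99.2 dBm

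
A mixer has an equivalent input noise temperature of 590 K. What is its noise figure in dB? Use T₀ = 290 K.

4.82 dB

F = 1 + T_e/T₀ = 1 + 590/290 = 3.03448
NF = 10 log₁₀(3.03448) = 4.82 dB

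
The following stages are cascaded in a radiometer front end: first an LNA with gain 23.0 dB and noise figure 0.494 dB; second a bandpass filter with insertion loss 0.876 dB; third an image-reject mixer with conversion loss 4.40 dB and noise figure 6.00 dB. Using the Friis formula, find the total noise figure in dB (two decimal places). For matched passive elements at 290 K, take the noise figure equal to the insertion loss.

0.57 dB

Convert to linear (a loss of L dB is a gain of −L dB): F_i = 10^(NF_i/10), G_i = 10^(G_i,dB/10)
  Stage 1: F_1 = 10^(0.494/10) = 1.120, G_1 = 10^(23.0/10) = 199.5
  Stage 2: F_2 = 10^(0.876/10) = 1.223, G_2 = 10^(−0.876/10) = 0.8173
  Stage 3: F_3 = 10^(6.00/10) = 3.981, G_3 = 10^(−4.40/10) = 0.3631
Friis cascade:
  F = 1.120 + (1.223 − 1)/199.5 + (3.981 − 1)/163.1 = 1.140
NF = 10 log₁₀(1.140) = 0.57 dB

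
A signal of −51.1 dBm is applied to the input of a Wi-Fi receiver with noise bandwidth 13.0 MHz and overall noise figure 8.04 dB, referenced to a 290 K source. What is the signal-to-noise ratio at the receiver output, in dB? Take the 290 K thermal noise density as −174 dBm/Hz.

Noise floor: N = −174 + 10 log₁₀(B) + NF
10 log₁₀(1.30×10⁷) = 71.14 dB
N = −174 + 71.14 + 8.04 = −94.82 dBm
SNR = P_sig − N = −51.1 − (−94.82) = 43.72 dB → 43.7 dB

43.7 dB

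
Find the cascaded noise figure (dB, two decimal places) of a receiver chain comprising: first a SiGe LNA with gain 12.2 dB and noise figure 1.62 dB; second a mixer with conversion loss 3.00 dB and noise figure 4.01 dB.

1.89 dB

Convert to linear (a loss of L dB is a gain of −L dB): F_i = 10^(NF_i/10), G_i = 10^(G_i,dB/10)
  Stage 1: F_1 = 10^(1.62/10) = 1.452, G_1 = 10^(12.2/10) = 16.60
  Stage 2: F_2 = 10^(4.01/10) = 2.518, G_2 = 10^(−3.00/10) = 0.5012
Friis cascade:
  F = 1.452 + (2.518 − 1)/16.60 = 1.544
NF = 10 log₁₀(1.544) = 1.89 dB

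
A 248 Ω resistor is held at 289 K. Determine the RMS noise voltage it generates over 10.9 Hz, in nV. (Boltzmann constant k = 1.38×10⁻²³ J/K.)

V_n = √(4kTRB)
4kTRB = 4 × 1.38×10⁻²³ × 289 × 2.48×10² × 1.09×10¹ = 4.31×10⁻¹⁷ V²
V_n = √(4.31×10⁻¹⁷) = 6.57×10⁻⁹ V = 6.57 nV

6.57 nV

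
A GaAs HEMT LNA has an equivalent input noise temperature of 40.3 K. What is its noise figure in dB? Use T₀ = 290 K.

0.565 dB

F = 1 + T_e/T₀ = 1 + 40.3/290 = 1.13897
NF = 10 log₁₀(1.13897) = 0.565 dB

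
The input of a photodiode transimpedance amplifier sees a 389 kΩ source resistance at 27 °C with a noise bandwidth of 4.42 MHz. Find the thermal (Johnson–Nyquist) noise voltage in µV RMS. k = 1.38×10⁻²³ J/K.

T = 27 °C + 273.15 = 300.15 K
V_n = √(4kTRB)
4kTRB = 4 × 1.38×10⁻²³ × 300.15 × 3.89×10⁵ × 4.42×10⁶ = 2.85×10⁻⁸ V²
V_n = √(2.85×10⁻⁸) = 1.69×10⁻⁴ V = 169 µV

169 µV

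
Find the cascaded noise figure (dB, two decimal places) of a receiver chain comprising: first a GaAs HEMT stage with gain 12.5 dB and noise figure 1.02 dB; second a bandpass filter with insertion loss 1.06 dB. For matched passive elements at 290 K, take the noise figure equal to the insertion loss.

Convert to linear (a loss of L dB is a gain of −L dB): F_i = 10^(NF_i/10), G_i = 10^(G_i,dB/10)
  Stage 1: F_1 = 10^(1.02/10) = 1.265, G_1 = 10^(12.5/10) = 17.78
  Stage 2: F_2 = 10^(1.06/10) = 1.276, G_2 = 10^(−1.06/10) = 0.7834
Friis cascade:
  F = 1.265 + (1.276 − 1)/17.78 = 1.280
NF = 10 log₁₀(1.280) = 1.07 dB

1.07 dB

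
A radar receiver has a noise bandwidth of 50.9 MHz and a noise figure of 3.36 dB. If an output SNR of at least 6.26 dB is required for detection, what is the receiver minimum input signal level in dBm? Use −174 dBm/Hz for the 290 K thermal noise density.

−87.3 dBm

Sensitivity = −174 + 10 log₁₀(B) + NF + SNR_min
= −174 + 77.07 + 3.36 + 6.26
= −87.31 dBm → −87.3 dBm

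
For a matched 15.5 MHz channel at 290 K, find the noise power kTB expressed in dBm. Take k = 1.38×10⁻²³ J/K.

−102.1 dBm

P_n = kTB = 1.38×10⁻²³ × 290 × 1.55×10⁷ = 6.20×10⁻¹⁴ W
In dBm: 10 log₁₀(6.20×10⁻¹⁴ / 10⁻³) = −102.1 dBm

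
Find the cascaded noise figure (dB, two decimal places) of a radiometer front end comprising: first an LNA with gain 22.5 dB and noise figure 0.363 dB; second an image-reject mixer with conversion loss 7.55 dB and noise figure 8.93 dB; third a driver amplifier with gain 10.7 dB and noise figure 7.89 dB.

1.11 dB

Convert to linear (a loss of L dB is a gain of −L dB): F_i = 10^(NF_i/10), G_i = 10^(G_i,dB/10)
  Stage 1: F_1 = 10^(0.363/10) = 1.087, G_1 = 10^(22.5/10) = 177.8
  Stage 2: F_2 = 10^(8.93/10) = 7.816, G_2 = 10^(−7.55/10) = 0.1758
  Stage 3: F_3 = 10^(7.89/10) = 6.152, G_3 = 10^(10.7/10) = 11.75
Friis cascade:
  F = 1.087 + (7.816 − 1)/177.8 + (6.152 − 1)/31.26 = 1.290
NF = 10 log₁₀(1.290) = 1.11 dB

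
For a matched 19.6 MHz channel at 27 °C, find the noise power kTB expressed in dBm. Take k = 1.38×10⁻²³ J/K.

−100.9 dBm

T = 27 °C + 273.15 = 300.15 K
P_n = kTB = 1.38×10⁻²³ × 300.15 × 1.96×10⁷ = 8.12×10⁻¹⁴ W
In dBm: 10 log₁₀(8.12×10⁻¹⁴ / 10⁻³) = −100.9 dBm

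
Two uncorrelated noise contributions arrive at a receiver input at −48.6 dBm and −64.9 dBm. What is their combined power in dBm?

Convert to linear, add, convert back:
P₁ = 1.38×10⁻⁸ W, P₂ = 3.24×10⁻¹⁰ W
P_tot = 1.41×10⁻⁸ W → 10 log₁₀(P_tot / 10⁻³) = −48.5 dBm

−48.5 dBm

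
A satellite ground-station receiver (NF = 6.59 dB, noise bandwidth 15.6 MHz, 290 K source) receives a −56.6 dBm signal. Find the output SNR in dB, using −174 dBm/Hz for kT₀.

38.9 dB

Noise floor: N = −174 + 10 log₁₀(B) + NF
10 log₁₀(1.56×10⁷) = 71.93 dB
N = −174 + 71.93 + 6.59 = −95.48 dBm
SNR = P_sig − N = −56.6 − (−95.48) = 38.88 dB → 38.9 dB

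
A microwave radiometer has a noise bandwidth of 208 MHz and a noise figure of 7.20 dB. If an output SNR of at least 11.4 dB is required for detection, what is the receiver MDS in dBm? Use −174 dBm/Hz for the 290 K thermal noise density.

Sensitivity = −174 + 10 log₁₀(B) + NF + SNR_min
= −174 + 83.18 + 7.20 + 11.4
= −72.22 dBm → −72.2 dBm

−72.2 dBm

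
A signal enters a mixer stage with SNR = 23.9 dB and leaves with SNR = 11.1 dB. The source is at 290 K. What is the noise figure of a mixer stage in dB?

NF (dB) = SNR_in(dB) − SNR_out(dB) when the source is at T₀
NF = 23.9 − 11.1 = 12.8 dB

12.8 dB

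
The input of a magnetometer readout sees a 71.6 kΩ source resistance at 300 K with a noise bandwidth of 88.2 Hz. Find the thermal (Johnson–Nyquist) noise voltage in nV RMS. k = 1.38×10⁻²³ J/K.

V_n = √(4kTRB)
4kTRB = 4 × 1.38×10⁻²³ × 300 × 7.16×10⁴ × 8.82×10¹ = 1.05×10⁻¹³ V²
V_n = √(1.05×10⁻¹³) = 3.23×10⁻⁷ V = 323 nV

323 nV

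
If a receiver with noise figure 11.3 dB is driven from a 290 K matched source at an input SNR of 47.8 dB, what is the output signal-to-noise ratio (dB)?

36.5 dB

By definition F = SNR_in/SNR_out, so in dB: SNR_out = SNR_in − NF
SNR_out = 47.8 − 11.3 = 36.5 dB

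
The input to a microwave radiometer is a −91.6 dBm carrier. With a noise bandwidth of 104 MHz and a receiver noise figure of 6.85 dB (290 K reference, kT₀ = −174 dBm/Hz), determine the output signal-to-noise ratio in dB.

Noise floor: N = −174 + 10 log₁₀(B) + NF
10 log₁₀(1.04×10⁸) = 80.17 dB
N = −174 + 80.17 + 6.85 = −86.98 dBm
SNR = P_sig − N = −91.6 − (−86.98) = −4.62 dB → −4.6 dB

−4.6 dB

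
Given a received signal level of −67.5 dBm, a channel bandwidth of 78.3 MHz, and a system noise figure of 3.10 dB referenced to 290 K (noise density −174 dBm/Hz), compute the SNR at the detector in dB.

24.5 dB

Noise floor: N = −174 + 10 log₁₀(B) + NF
10 log₁₀(7.83×10⁷) = 78.94 dB
N = −174 + 78.94 + 3.10 = −91.96 dBm
SNR = P_sig − N = −67.5 − (−91.96) = 24.46 dB → 24.5 dB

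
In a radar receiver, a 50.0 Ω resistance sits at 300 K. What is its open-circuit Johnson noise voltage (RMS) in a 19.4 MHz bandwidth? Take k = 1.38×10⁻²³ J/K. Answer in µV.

V_n = √(4kTRB)
4kTRB = 4 × 1.38×10⁻²³ × 300 × 5.00×10¹ × 1.94×10⁷ = 1.61×10⁻¹¹ V²
V_n = √(1.61×10⁻¹¹) = 4.01×10⁻⁶ V = 4.01 µV

4.01 µV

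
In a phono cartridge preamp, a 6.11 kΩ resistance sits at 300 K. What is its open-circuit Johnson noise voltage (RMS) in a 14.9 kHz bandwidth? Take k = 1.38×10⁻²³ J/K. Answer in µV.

V_n = √(4kTRB)
4kTRB = 4 × 1.38×10⁻²³ × 300 × 6.11×10³ × 1.49×10⁴ = 1.51×10⁻¹² V²
V_n = √(1.51×10⁻¹²) = 1.23×10⁻⁶ V = 1.23 µV

1.23 µV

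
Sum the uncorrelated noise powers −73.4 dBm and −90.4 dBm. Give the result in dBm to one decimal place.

Convert to linear, add, convert back:
P₁ = 4.57×10⁻¹¹ W, P₂ = 9.12×10⁻¹³ W
P_tot = 4.66×10⁻¹¹ W → 10 log₁₀(P_tot / 10⁻³) = −73.3 dBm

−73.3 dBm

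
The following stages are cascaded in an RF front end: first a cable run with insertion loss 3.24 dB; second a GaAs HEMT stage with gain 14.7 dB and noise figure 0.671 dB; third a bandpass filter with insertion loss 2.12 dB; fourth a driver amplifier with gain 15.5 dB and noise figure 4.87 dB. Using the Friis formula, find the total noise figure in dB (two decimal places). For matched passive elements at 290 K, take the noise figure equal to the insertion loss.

4.39 dB

Convert to linear (a loss of L dB is a gain of −L dB): F_i = 10^(NF_i/10), G_i = 10^(G_i,dB/10)
  Stage 1: F_1 = 10^(3.24/10) = 2.109, G_1 = 10^(−3.24/10) = 0.4742
  Stage 2: F_2 = 10^(0.671/10) = 1.167, G_2 = 10^(14.7/10) = 29.51
  Stage 3: F_3 = 10^(2.12/10) = 1.629, G_3 = 10^(−2.12/10) = 0.6138
  Stage 4: F_4 = 10^(4.87/10) = 3.069, G_4 = 10^(15.5/10) = 35.48
Friis cascade:
  F = 2.109 + (1.167 − 1)/0.4742 + (1.629 − 1)/14.00 + (3.069 − 1)/8.590 = 2.747
NF = 10 log₁₀(2.747) = 4.39 dB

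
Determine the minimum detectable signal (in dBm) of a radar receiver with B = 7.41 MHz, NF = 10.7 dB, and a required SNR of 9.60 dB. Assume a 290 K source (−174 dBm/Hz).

−85.0 dBm

Sensitivity = −174 + 10 log₁₀(B) + NF + SNR_min
= −174 + 68.7 + 10.7 + 9.60
= −85.00 dBm → −85.0 dBm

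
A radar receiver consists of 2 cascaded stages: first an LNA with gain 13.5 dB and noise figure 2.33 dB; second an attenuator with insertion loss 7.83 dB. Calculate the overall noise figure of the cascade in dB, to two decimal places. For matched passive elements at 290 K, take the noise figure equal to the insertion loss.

2.87 dB

Convert to linear (a loss of L dB is a gain of −L dB): F_i = 10^(NF_i/10), G_i = 10^(G_i,dB/10)
  Stage 1: F_1 = 10^(2.33/10) = 1.710, G_1 = 10^(13.5/10) = 22.39
  Stage 2: F_2 = 10^(7.83/10) = 6.067, G_2 = 10^(−7.83/10) = 0.1648
Friis cascade:
  F = 1.710 + (6.067 − 1)/22.39 = 1.936
NF = 10 log₁₀(1.936) = 2.87 dB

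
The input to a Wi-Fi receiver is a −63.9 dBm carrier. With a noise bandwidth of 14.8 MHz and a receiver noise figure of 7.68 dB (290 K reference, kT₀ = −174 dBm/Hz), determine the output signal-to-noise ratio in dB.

30.7 dB

Noise floor: N = −174 + 10 log₁₀(B) + NF
10 log₁₀(1.48×10⁷) = 71.7 dB
N = −174 + 71.7 + 7.68 = −94.62 dBm
SNR = P_sig − N = −63.9 − (−94.62) = 30.72 dB → 30.7 dB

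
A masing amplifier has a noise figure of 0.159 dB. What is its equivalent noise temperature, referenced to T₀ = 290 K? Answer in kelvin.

F = 10^(0.159/10) = 1.03729
T_e = (F − 1)·T₀ = (1.03729 − 1) × 290 = 10.8 K

10.8 K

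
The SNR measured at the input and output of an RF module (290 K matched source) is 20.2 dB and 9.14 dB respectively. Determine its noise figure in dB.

11.06 dB

NF (dB) = SNR_in(dB) − SNR_out(dB) when the source is at T₀
NF = 20.2 − 9.14 = 11.06 dB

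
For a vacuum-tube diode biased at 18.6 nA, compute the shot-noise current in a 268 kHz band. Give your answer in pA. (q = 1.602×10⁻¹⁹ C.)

40.0 pA

I_n = √(2qI·B)
2qI·B = 2 × 1.602×10⁻¹⁹ × 1.86×10⁻⁸ × 2.68×10⁵ = 1.60×10⁻²¹ A²
I_n = √(1.60×10⁻²¹) = 4.00×10⁻¹¹ A = 40.0 pA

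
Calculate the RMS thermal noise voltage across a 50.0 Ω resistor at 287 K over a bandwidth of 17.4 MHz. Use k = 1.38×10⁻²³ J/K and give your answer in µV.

3.71 µV

V_n = √(4kTRB)
4kTRB = 4 × 1.38×10⁻²³ × 287 × 5.00×10¹ × 1.74×10⁷ = 1.38×10⁻¹¹ V²
V_n = √(1.38×10⁻¹¹) = 3.71×10⁻⁶ V = 3.71 µV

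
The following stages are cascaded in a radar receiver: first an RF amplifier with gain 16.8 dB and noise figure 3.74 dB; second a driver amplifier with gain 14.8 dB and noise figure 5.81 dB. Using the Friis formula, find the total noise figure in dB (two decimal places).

Convert to linear (a loss of L dB is a gain of −L dB): F_i = 10^(NF_i/10), G_i = 10^(G_i,dB/10)
  Stage 1: F_1 = 10^(3.74/10) = 2.366, G_1 = 10^(16.8/10) = 47.86
  Stage 2: F_2 = 10^(5.81/10) = 3.811, G_2 = 10^(14.8/10) = 30.20
Friis cascade:
  F = 2.366 + (3.811 − 1)/47.86 = 2.425
NF = 10 log₁₀(2.425) = 3.85 dB

3.85 dB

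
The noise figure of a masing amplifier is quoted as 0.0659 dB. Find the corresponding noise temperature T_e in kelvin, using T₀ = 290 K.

F = 10^(0.0659/10) = 1.01529
T_e = (F − 1)·T₀ = (1.01529 − 1) × 290 = 4.43 K

4.43 K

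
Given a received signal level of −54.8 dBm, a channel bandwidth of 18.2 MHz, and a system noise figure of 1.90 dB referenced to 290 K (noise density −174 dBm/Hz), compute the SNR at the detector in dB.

44.7 dB

Noise floor: N = −174 + 10 log₁₀(B) + NF
10 log₁₀(1.82×10⁷) = 72.6 dB
N = −174 + 72.6 + 1.90 = −99.50 dBm
SNR = P_sig − N = −54.8 − (−99.50) = 44.70 dB → 44.7 dB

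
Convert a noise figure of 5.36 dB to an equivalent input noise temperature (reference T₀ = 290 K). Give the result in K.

706 K

F = 10^(5.36/10) = 3.43558
T_e = (F − 1)·T₀ = (3.43558 − 1) × 290 = 706 K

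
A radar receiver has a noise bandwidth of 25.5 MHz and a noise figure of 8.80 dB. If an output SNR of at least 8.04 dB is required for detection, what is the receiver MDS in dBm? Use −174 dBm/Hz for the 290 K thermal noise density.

Sensitivity = −174 + 10 log₁₀(B) + NF + SNR_min
= −174 + 74.07 + 8.80 + 8.04
= −83.09 dBm → −83.1 dBm

−83.1 dBm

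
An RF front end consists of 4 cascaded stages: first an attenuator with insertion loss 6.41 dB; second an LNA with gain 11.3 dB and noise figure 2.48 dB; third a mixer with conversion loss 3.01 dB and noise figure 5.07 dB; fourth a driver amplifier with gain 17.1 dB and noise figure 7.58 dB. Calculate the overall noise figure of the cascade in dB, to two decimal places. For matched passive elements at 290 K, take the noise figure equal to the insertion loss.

Convert to linear (a loss of L dB is a gain of −L dB): F_i = 10^(NF_i/10), G_i = 10^(G_i,dB/10)
  Stage 1: F_1 = 10^(6.41/10) = 4.375, G_1 = 10^(−6.41/10) = 0.2286
  Stage 2: F_2 = 10^(2.48/10) = 1.770, G_2 = 10^(11.3/10) = 13.49
  Stage 3: F_3 = 10^(5.07/10) = 3.214, G_3 = 10^(−3.01/10) = 0.5000
  Stage 4: F_4 = 10^(7.58/10) = 5.728, G_4 = 10^(17.1/10) = 51.29
Friis cascade:
  F = 4.375 + (1.770 − 1)/0.2286 + (3.214 − 1)/3.083 + (5.728 − 1)/1.542 = 11.53
NF = 10 log₁₀(11.53) = 10.62 dB

10.62 dB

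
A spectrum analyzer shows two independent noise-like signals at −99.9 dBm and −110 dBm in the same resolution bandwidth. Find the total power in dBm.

−99.5 dBm

Convert to linear, add, convert back:
P₁ = 1.02×10⁻¹³ W, P₂ = 1.00×10⁻¹⁴ W
P_tot = 1.12×10⁻¹³ W → 10 log₁₀(P_tot / 10⁻³) = −99.5 dBm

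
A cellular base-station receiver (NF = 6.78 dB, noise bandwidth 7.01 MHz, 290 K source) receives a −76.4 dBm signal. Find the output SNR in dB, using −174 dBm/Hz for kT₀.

22.4 dB

Noise floor: N = −174 + 10 log₁₀(B) + NF
10 log₁₀(7.01×10⁶) = 68.46 dB
N = −174 + 68.46 + 6.78 = −98.76 dBm
SNR = P_sig − N = −76.4 − (−98.76) = 22.36 dB → 22.4 dB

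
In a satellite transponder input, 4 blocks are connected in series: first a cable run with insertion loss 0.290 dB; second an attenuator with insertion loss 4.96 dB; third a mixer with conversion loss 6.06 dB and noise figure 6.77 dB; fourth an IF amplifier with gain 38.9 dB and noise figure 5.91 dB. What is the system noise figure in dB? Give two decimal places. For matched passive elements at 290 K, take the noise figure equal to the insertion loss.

Convert to linear (a loss of L dB is a gain of −L dB): F_i = 10^(NF_i/10), G_i = 10^(G_i,dB/10)
  Stage 1: F_1 = 10^(0.290/10) = 1.069, G_1 = 10^(−0.290/10) = 0.9354
  Stage 2: F_2 = 10^(4.96/10) = 3.133, G_2 = 10^(−4.96/10) = 0.3192
  Stage 3: F_3 = 10^(6.77/10) = 4.753, G_3 = 10^(−6.06/10) = 0.2477
  Stage 4: F_4 = 10^(5.91/10) = 3.899, G_4 = 10^(38.9/10) = 7762
Friis cascade:
  F = 1.069 + (3.133 − 1)/0.9354 + (4.753 − 1)/0.2985 + (3.899 − 1)/0.07396 = 55.12
NF = 10 log₁₀(55.12) = 17.41 dB

17.41 dB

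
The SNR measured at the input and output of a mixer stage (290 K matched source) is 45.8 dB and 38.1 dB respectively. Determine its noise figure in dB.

7.7 dB

NF (dB) = SNR_in(dB) − SNR_out(dB) when the source is at T₀
NF = 45.8 − 38.1 = 7.7 dB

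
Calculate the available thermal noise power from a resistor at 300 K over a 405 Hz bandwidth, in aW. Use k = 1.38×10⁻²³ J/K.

P_n = kTB = 1.38×10⁻²³ × 300 × 4.05×10² = 1.68×10⁻¹⁸ W = 1.68 aW

1.68 aW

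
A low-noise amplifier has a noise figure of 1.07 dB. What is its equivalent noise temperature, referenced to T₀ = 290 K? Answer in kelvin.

F = 10^(1.07/10) = 1.27938
T_e = (F − 1)·T₀ = (1.27938 − 1) × 290 = 81.0 K

81.0 K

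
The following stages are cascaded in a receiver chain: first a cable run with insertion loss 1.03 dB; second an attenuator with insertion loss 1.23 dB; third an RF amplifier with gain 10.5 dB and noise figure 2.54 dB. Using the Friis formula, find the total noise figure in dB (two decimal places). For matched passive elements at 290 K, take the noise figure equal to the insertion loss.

4.80 dB

Convert to linear (a loss of L dB is a gain of −L dB): F_i = 10^(NF_i/10), G_i = 10^(G_i,dB/10)
  Stage 1: F_1 = 10^(1.03/10) = 1.268, G_1 = 10^(−1.03/10) = 0.7889
  Stage 2: F_2 = 10^(1.23/10) = 1.327, G_2 = 10^(−1.23/10) = 0.7534
  Stage 3: F_3 = 10^(2.54/10) = 1.795, G_3 = 10^(10.5/10) = 11.22
Friis cascade:
  F = 1.268 + (1.327 − 1)/0.7889 + (1.795 − 1)/0.5943 = 3.020
NF = 10 log₁₀(3.020) = 4.80 dB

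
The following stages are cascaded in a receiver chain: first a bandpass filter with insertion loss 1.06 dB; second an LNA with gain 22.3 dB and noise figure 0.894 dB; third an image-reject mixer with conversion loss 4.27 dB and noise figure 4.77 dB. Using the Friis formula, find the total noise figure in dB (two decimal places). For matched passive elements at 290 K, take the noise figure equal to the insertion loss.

2.00 dB

Convert to linear (a loss of L dB is a gain of −L dB): F_i = 10^(NF_i/10), G_i = 10^(G_i,dB/10)
  Stage 1: F_1 = 10^(1.06/10) = 1.276, G_1 = 10^(−1.06/10) = 0.7834
  Stage 2: F_2 = 10^(0.894/10) = 1.229, G_2 = 10^(22.3/10) = 169.8
  Stage 3: F_3 = 10^(4.77/10) = 2.999, G_3 = 10^(−4.27/10) = 0.3741
Friis cascade:
  F = 1.276 + (1.229 − 1)/0.7834 + (2.999 − 1)/133.0 = 1.583
NF = 10 log₁₀(1.583) = 2.00 dB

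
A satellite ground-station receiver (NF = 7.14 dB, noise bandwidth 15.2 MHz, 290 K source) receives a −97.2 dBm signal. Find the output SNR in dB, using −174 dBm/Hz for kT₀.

−2.2 dB

Noise floor: N = −174 + 10 log₁₀(B) + NF
10 log₁₀(1.52×10⁷) = 71.82 dB
N = −174 + 71.82 + 7.14 = −95.04 dBm
SNR = P_sig − N = −97.2 − (−95.04) = −2.16 dB → −2.2 dB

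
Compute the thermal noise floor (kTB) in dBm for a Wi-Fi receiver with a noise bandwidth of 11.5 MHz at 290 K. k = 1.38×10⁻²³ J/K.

P_n = kTB = 1.38×10⁻²³ × 290 × 1.15×10⁷ = 4.60×10⁻¹⁴ W
In dBm: 10 log₁₀(4.60×10⁻¹⁴ / 10⁻³) = −103.4 dBm

−103.4 dBm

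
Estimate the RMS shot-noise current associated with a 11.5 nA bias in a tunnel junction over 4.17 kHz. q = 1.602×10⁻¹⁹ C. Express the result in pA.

3.92 pA

I_n = √(2qI·B)
2qI·B = 2 × 1.602×10⁻¹⁹ × 1.15×10⁻⁸ × 4.17×10³ = 1.54×10⁻²³ A²
I_n = √(1.54×10⁻²³) = 3.92×10⁻¹² A = 3.92 pA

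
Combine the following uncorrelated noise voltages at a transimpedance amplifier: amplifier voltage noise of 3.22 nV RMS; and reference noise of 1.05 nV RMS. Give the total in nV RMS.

Uncorrelated sources add in power (mean-square): V_tot = √(ΣV_i²)
V_tot = √[(3.22×10⁻⁹)² + (1.05×10⁻⁹)²] = 3.39×10⁻⁹ V = 3.39 nV

3.39 nV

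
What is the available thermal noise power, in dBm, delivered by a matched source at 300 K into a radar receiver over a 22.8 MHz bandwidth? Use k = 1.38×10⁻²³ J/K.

−100.3 dBm

P_n = kTB = 1.38×10⁻²³ × 300 × 2.28×10⁷ = 9.44×10⁻¹⁴ W
In dBm: 10 log₁₀(9.44×10⁻¹⁴ / 10⁻³) = −100.3 dBm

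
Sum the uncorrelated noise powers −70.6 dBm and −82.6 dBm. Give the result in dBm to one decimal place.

Convert to linear, add, convert back:
P₁ = 8.71×10⁻¹¹ W, P₂ = 5.50×10⁻¹² W
P_tot = 9.26×10⁻¹¹ W → 10 log₁₀(P_tot / 10⁻³) = −70.3 dBm

−70.3 dBm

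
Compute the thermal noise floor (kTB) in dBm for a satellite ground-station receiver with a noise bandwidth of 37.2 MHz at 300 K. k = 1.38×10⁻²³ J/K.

P_n = kTB = 1.38×10⁻²³ × 300 × 3.72×10⁷ = 1.54×10⁻¹³ W
In dBm: 10 log₁₀(1.54×10⁻¹³ / 10⁻³) = −98.1 dBm

−98.1 dBm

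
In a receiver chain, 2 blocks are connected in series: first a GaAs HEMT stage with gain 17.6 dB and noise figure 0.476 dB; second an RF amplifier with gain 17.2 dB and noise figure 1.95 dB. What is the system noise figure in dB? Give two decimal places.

0.51 dB

Convert to linear (a loss of L dB is a gain of −L dB): F_i = 10^(NF_i/10), G_i = 10^(G_i,dB/10)
  Stage 1: F_1 = 10^(0.476/10) = 1.116, G_1 = 10^(17.6/10) = 57.54
  Stage 2: F_2 = 10^(1.95/10) = 1.567, G_2 = 10^(17.2/10) = 52.48
Friis cascade:
  F = 1.116 + (1.567 − 1)/57.54 = 1.126
NF = 10 log₁₀(1.126) = 0.51 dB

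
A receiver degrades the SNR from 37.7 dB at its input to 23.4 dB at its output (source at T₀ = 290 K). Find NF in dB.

14.3 dB

NF (dB) = SNR_in(dB) − SNR_out(dB) when the source is at T₀
NF = 37.7 − 23.4 = 14.3 dB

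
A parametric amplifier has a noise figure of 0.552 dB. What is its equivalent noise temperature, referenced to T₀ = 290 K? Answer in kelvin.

F = 10^(0.552/10) = 1.13553
T_e = (F − 1)·T₀ = (1.13553 − 1) × 290 = 39.3 K

39.3 K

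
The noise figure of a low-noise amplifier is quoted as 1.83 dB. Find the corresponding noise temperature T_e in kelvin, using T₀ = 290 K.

F = 10^(1.83/10) = 1.52405
T_e = (F − 1)·T₀ = (1.52405 − 1) × 290 = 152 K

152 K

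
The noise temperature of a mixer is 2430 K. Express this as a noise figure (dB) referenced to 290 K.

F = 1 + T_e/T₀ = 1 + 2430/290 = 9.37931
NF = 10 log₁₀(9.37931) = 9.72 dB

9.72 dB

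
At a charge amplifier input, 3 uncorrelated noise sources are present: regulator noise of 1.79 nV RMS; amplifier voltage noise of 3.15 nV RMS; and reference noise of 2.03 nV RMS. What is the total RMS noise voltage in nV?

4.15 nV

Uncorrelated sources add in power (mean-square): V_tot = √(ΣV_i²)
V_tot = √[(1.79×10⁻⁹)² + (3.15×10⁻⁹)² + (2.03×10⁻⁹)²] = 4.15×10⁻⁹ V = 4.15 nV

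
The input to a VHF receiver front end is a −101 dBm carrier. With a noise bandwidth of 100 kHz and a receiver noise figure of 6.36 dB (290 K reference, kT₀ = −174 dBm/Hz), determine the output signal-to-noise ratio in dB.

Noise floor: N = −174 + 10 log₁₀(B) + NF
10 log₁₀(1.00×10⁵) = 50 dB
N = −174 + 50 + 6.36 = −117.64 dBm
SNR = P_sig − N = −101 − (−117.64) = 16.64 dB → 16.6 dB

16.6 dB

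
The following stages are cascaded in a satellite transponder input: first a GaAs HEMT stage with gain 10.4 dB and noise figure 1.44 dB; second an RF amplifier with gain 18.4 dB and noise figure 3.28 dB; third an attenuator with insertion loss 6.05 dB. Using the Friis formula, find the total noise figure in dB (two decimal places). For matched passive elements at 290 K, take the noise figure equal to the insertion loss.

Convert to linear (a loss of L dB is a gain of −L dB): F_i = 10^(NF_i/10), G_i = 10^(G_i,dB/10)
  Stage 1: F_1 = 10^(1.44/10) = 1.393, G_1 = 10^(10.4/10) = 10.96
  Stage 2: F_2 = 10^(3.28/10) = 2.128, G_2 = 10^(18.4/10) = 69.18
  Stage 3: F_3 = 10^(6.05/10) = 4.027, G_3 = 10^(−6.05/10) = 0.2483
Friis cascade:
  F = 1.393 + (2.128 − 1)/10.96 + (4.027 − 1)/758.6 = 1.500
NF = 10 log₁₀(1.500) = 1.76 dB

1.76 dB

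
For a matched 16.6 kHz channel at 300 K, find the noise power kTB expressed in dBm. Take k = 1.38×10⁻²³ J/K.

−131.6 dBm

P_n = kTB = 1.38×10⁻²³ × 300 × 1.66×10⁴ = 6.87×10⁻¹⁷ W
In dBm: 10 log₁₀(6.87×10⁻¹⁷ / 10⁻³) = −131.6 dBm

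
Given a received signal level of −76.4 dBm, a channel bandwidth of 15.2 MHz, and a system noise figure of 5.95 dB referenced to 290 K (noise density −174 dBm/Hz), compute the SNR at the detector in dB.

Noise floor: N = −174 + 10 log₁₀(B) + NF
10 log₁₀(1.52×10⁷) = 71.82 dB
N = −174 + 71.82 + 5.95 = −96.23 dBm
SNR = P_sig − N = −76.4 − (−96.23) = 19.83 dB → 19.8 dB

19.8 dB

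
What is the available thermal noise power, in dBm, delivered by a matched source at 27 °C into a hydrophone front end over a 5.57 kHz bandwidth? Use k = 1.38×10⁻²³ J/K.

T = 27 °C + 273.15 = 300.15 K
P_n = kTB = 1.38×10⁻²³ × 300.15 × 5.57×10³ = 2.31×10⁻¹⁷ W
In dBm: 10 log₁₀(2.31×10⁻¹⁷ / 10⁻³) = −136.4 dBm

−136.4 dBm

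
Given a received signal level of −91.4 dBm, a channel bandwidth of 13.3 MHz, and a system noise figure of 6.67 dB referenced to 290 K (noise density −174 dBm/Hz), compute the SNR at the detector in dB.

Noise floor: N = −174 + 10 log₁₀(B) + NF
10 log₁₀(1.33×10⁷) = 71.24 dB
N = −174 + 71.24 + 6.67 = −96.09 dBm
SNR = P_sig − N = −91.4 − (−96.09) = 4.69 dB → 4.7 dB

4.7 dB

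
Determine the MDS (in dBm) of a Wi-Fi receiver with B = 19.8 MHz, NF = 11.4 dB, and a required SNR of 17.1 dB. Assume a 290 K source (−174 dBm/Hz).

−72.5 dBm

Sensitivity = −174 + 10 log₁₀(B) + NF + SNR_min
= −174 + 72.97 + 11.4 + 17.1
= −72.53 dBm → −72.5 dBm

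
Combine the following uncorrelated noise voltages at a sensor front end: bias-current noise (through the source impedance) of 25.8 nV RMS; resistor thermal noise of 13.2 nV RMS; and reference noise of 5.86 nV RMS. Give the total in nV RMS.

Uncorrelated sources add in power (mean-square): V_tot = √(ΣV_i²)
V_tot = √[(2.58×10⁻⁸)² + (1.32×10⁻⁸)² + (5.86×10⁻⁹)²] = 2.96×10⁻⁸ V = 29.6 nV

29.6 nV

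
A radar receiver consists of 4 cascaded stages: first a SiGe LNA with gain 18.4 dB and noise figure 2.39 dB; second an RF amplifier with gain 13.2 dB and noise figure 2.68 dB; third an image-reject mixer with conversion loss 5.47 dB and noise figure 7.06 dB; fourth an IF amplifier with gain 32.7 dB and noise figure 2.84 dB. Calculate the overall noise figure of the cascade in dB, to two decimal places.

2.43 dB

Convert to linear (a loss of L dB is a gain of −L dB): F_i = 10^(NF_i/10), G_i = 10^(G_i,dB/10)
  Stage 1: F_1 = 10^(2.39/10) = 1.734, G_1 = 10^(18.4/10) = 69.18
  Stage 2: F_2 = 10^(2.68/10) = 1.854, G_2 = 10^(13.2/10) = 20.89
  Stage 3: F_3 = 10^(7.06/10) = 5.082, G_3 = 10^(−5.47/10) = 0.2838
  Stage 4: F_4 = 10^(2.84/10) = 1.923, G_4 = 10^(32.7/10) = 1862
Friis cascade:
  F = 1.734 + (1.854 − 1)/69.18 + (5.082 − 1)/1445 + (1.923 − 1)/410.2 = 1.751
NF = 10 log₁₀(1.751) = 2.43 dB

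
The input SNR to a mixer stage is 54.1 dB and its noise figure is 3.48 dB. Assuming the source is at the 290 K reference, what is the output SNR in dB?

50.62 dB

By definition F = SNR_in/SNR_out, so in dB: SNR_out = SNR_in − NF
SNR_out = 54.1 − 3.48 = 50.62 dB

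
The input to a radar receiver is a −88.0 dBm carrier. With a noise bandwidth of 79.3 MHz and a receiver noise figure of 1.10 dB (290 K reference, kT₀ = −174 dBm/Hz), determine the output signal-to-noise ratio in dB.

Noise floor: N = −174 + 10 log₁₀(B) + NF
10 log₁₀(7.93×10⁷) = 78.99 dB
N = −174 + 78.99 + 1.10 = −93.91 dBm
SNR = P_sig − N = −88.0 − (−93.91) = 5.91 dB → 5.9 dB

5.9 dB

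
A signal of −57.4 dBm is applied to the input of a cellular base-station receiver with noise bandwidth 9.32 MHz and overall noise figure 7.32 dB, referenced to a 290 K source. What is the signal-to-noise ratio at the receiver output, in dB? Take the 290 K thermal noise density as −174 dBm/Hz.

39.6 dB

Noise floor: N = −174 + 10 log₁₀(B) + NF
10 log₁₀(9.32×10⁶) = 69.69 dB
N = −174 + 69.69 + 7.32 = −96.99 dBm
SNR = P_sig − N = −57.4 − (−96.99) = 39.59 dB → 39.6 dB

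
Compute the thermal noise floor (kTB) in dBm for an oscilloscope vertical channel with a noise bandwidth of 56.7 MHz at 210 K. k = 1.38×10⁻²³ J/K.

−97.8 dBm

P_n = kTB = 1.38×10⁻²³ × 210 × 5.67×10⁷ = 1.64×10⁻¹³ W
In dBm: 10 log₁₀(1.64×10⁻¹³ / 10⁻³) = −97.8 dBm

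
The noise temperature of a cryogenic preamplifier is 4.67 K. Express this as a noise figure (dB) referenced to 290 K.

F = 1 + T_e/T₀ = 1 + 4.67/290 = 1.0161
NF = 10 log₁₀(1.0161) = 0.069 dB

0.069 dB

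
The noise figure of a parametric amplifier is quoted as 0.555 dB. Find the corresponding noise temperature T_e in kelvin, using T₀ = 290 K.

39.5 K

F = 10^(0.555/10) = 1.13632
T_e = (F − 1)·T₀ = (1.13632 − 1) × 290 = 39.5 K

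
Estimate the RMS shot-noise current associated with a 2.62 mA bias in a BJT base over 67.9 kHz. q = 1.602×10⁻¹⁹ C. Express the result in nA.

I_n = √(2qI·B)
2qI·B = 2 × 1.602×10⁻¹⁹ × 2.62×10⁻³ × 6.79×10⁴ = 5.70×10⁻¹⁷ A²
I_n = √(5.70×10⁻¹⁷) = 7.55×10⁻⁹ A = 7.55 nA

7.55 nA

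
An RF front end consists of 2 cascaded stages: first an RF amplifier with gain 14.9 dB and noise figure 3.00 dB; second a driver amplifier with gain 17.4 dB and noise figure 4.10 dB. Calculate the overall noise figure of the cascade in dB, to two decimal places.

3.11 dB

Convert to linear (a loss of L dB is a gain of −L dB): F_i = 10^(NF_i/10), G_i = 10^(G_i,dB/10)
  Stage 1: F_1 = 10^(3.00/10) = 1.995, G_1 = 10^(14.9/10) = 30.90
  Stage 2: F_2 = 10^(4.10/10) = 2.570, G_2 = 10^(17.4/10) = 54.95
Friis cascade:
  F = 1.995 + (2.570 − 1)/30.90 = 2.046
NF = 10 log₁₀(2.046) = 3.11 dB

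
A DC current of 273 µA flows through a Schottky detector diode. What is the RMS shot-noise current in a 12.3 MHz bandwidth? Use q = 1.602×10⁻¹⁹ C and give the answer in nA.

32.8 nA

I_n = √(2qI·B)
2qI·B = 2 × 1.602×10⁻¹⁹ × 2.73×10⁻⁴ × 1.23×10⁷ = 1.08×10⁻¹⁵ A²
I_n = √(1.08×10⁻¹⁵) = 3.28×10⁻⁸ A = 32.8 nA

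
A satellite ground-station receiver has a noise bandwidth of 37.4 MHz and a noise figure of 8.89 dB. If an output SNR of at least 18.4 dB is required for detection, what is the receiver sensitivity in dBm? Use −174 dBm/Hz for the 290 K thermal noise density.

Sensitivity = −174 + 10 log₁₀(B) + NF + SNR_min
= −174 + 75.73 + 8.89 + 18.4
= −70.98 dBm → −71.0 dBm

−71.0 dBm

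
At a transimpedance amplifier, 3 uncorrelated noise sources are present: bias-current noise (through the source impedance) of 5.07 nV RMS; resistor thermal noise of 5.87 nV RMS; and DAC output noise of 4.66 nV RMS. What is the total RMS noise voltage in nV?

Uncorrelated sources add in power (mean-square): V_tot = √(ΣV_i²)
V_tot = √[(5.07×10⁻⁹)² + (5.87×10⁻⁹)² + (4.66×10⁻⁹)²] = 9.05×10⁻⁹ V = 9.05 nV

9.05 nV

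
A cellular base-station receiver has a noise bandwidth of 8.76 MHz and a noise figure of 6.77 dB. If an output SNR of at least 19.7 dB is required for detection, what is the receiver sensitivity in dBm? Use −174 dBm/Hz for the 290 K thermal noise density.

−78.1 dBm

Sensitivity = −174 + 10 log₁₀(B) + NF + SNR_min
= −174 + 69.43 + 6.77 + 19.7
= −78.10 dBm → −78.1 dBm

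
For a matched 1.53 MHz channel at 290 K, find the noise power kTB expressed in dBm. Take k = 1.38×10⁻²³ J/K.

P_n = kTB = 1.38×10⁻²³ × 290 × 1.53×10⁶ = 6.12×10⁻¹⁵ W
In dBm: 10 log₁₀(6.12×10⁻¹⁵ / 10⁻³) = −112.1 dBm

−112.1 dBm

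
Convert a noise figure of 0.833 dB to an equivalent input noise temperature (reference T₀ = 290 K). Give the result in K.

F = 10^(0.833/10) = 1.21143
T_e = (F − 1)·T₀ = (1.21143 − 1) × 290 = 61.3 K

61.3 K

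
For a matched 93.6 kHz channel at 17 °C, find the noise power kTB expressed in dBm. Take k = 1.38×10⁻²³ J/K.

T = 17 °C + 273.15 = 290.15 K
P_n = kTB = 1.38×10⁻²³ × 290.15 × 9.36×10⁴ = 3.75×10⁻¹⁶ W
In dBm: 10 log₁₀(3.75×10⁻¹⁶ / 10⁻³) = −124.3 dBm

−124.3 dBm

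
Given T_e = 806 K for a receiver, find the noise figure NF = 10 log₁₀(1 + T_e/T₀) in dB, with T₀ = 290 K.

5.77 dB

F = 1 + T_e/T₀ = 1 + 806/290 = 3.77931
NF = 10 log₁₀(3.77931) = 5.77 dB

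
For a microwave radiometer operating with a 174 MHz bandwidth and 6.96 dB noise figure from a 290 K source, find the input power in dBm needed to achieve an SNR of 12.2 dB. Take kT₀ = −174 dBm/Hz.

Sensitivity = −174 + 10 log₁₀(B) + NF + SNR_min
= −174 + 82.41 + 6.96 + 12.2
= −72.43 dBm → −72.4 dBm

−72.4 dBm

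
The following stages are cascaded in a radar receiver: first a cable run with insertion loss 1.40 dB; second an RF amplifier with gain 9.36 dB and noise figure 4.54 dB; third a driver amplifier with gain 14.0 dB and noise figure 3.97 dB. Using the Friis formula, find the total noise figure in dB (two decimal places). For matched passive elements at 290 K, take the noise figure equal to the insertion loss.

6.20 dB

Convert to linear (a loss of L dB is a gain of −L dB): F_i = 10^(NF_i/10), G_i = 10^(G_i,dB/10)
  Stage 1: F_1 = 10^(1.40/10) = 1.380, G_1 = 10^(−1.40/10) = 0.7244
  Stage 2: F_2 = 10^(4.54/10) = 2.844, G_2 = 10^(9.36/10) = 8.630
  Stage 3: F_3 = 10^(3.97/10) = 2.495, G_3 = 10^(14.0/10) = 25.12
Friis cascade:
  F = 1.380 + (2.844 − 1)/0.7244 + (2.495 − 1)/6.252 = 4.166
NF = 10 log₁₀(4.166) = 6.20 dB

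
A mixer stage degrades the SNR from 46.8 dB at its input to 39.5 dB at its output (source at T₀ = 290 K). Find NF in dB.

7.3 dB

NF (dB) = SNR_in(dB) − SNR_out(dB) when the source is at T₀
NF = 46.8 − 39.5 = 7.3 dB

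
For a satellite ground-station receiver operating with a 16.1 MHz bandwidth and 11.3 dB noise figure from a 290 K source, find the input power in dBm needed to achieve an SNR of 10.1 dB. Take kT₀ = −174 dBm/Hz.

−80.5 dBm

Sensitivity = −174 + 10 log₁₀(B) + NF + SNR_min
= −174 + 72.07 + 11.3 + 10.1
= −80.53 dBm → −80.5 dBm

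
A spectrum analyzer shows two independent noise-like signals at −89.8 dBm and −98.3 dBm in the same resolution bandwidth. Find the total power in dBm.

−89.2 dBm

Convert to linear, add, convert back:
P₁ = 1.05×10⁻¹² W, P₂ = 1.48×10⁻¹³ W
P_tot = 1.20×10⁻¹² W → 10 log₁₀(P_tot / 10⁻³) = −89.2 dBm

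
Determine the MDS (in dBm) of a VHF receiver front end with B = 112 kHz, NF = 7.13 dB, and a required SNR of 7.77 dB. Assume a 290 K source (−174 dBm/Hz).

−108.6 dBm

Sensitivity = −174 + 10 log₁₀(B) + NF + SNR_min
= −174 + 50.49 + 7.13 + 7.77
= −108.61 dBm → −108.6 dBm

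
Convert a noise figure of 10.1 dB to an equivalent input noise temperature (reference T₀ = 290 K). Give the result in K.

F = 10^(10.1/10) = 10.2329
T_e = (F − 1)·T₀ = (10.2329 − 1) × 290 = 2678 K

2678 K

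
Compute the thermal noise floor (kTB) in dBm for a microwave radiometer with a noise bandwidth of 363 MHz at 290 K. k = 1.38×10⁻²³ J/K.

−88.4 dBm

P_n = kTB = 1.38×10⁻²³ × 290 × 3.63×10⁸ = 1.45×10⁻¹² W
In dBm: 10 log₁₀(1.45×10⁻¹² / 10⁻³) = −88.4 dBm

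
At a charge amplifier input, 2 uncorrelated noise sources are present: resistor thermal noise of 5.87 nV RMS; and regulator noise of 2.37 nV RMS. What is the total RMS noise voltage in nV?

6.33 nV

Uncorrelated sources add in power (mean-square): V_tot = √(ΣV_i²)
V_tot = √[(5.87×10⁻⁹)² + (2.37×10⁻⁹)²] = 6.33×10⁻⁹ V = 6.33 nV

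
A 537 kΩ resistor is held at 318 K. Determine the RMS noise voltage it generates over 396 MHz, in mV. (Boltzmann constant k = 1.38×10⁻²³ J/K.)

V_n = √(4kTRB)
4kTRB = 4 × 1.38×10⁻²³ × 318 × 5.37×10⁵ × 3.96×10⁸ = 3.73×10⁻⁶ V²
V_n = √(3.73×10⁻⁶) = 1.93×10⁻³ V = 1.93 mV

1.93 mV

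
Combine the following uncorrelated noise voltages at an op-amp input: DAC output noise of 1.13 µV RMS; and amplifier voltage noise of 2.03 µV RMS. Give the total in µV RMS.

2.32 µV

Uncorrelated sources add in power (mean-square): V_tot = √(ΣV_i²)
V_tot = √[(1.13×10⁻⁶)² + (2.03×10⁻⁶)²] = 2.32×10⁻⁶ V = 2.32 µV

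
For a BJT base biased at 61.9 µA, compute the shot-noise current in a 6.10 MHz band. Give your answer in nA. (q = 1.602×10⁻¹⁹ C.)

I_n = √(2qI·B)
2qI·B = 2 × 1.602×10⁻¹⁹ × 6.19×10⁻⁵ × 6.10×10⁶ = 1.21×10⁻¹⁶ A²
I_n = √(1.21×10⁻¹⁶) = 1.10×10⁻⁸ A = 11.0 nA

11.0 nA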